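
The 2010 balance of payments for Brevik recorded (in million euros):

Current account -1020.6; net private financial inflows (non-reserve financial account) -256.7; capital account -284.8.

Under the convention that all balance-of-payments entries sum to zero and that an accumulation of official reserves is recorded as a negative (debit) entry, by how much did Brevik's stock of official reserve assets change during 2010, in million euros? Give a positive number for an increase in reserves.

Official reserve transactions balance = -((-1020.6) + (-284.8) + (-256.7)) = 1562.1
An accumulation of reserves is recorded as a debit (negative entry), so the change in the stock of reserves is the negative of that balance.
Change in official reserves = -(1562.1) = -1562.1

-1562.1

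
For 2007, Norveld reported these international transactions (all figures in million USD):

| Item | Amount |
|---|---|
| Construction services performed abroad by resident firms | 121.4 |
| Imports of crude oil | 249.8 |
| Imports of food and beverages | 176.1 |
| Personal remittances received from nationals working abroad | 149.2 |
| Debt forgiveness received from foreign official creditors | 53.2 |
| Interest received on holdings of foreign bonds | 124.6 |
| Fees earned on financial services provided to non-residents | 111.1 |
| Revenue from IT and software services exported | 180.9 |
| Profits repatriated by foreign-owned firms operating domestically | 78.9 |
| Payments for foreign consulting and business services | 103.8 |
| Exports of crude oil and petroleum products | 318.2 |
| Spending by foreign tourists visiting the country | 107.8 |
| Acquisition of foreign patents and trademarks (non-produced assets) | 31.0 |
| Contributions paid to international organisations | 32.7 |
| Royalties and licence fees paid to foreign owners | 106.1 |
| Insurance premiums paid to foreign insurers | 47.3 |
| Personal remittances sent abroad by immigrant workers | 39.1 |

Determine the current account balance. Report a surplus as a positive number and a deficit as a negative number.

Goods: 318.2 - 176.1 - 249.8 = -107.7
Services: 111.1 + 180.9 - 103.8 - 106.1 - 47.3 + 121.4 + 107.8 = 264.0
Primary income: 124.6 - 78.9 = 45.7
Secondary income: -32.7 + 149.2 - 39.1 = 77.4
Current account = (-107.7) + 264.0 + 45.7 + 77.4 = 279.4
(Excluded from the current account — capital account: debt forgiveness received from foreign official creditors 53.2, acquisition of foreign patents and trademarks (non-produced assets) 31.0.)

279.4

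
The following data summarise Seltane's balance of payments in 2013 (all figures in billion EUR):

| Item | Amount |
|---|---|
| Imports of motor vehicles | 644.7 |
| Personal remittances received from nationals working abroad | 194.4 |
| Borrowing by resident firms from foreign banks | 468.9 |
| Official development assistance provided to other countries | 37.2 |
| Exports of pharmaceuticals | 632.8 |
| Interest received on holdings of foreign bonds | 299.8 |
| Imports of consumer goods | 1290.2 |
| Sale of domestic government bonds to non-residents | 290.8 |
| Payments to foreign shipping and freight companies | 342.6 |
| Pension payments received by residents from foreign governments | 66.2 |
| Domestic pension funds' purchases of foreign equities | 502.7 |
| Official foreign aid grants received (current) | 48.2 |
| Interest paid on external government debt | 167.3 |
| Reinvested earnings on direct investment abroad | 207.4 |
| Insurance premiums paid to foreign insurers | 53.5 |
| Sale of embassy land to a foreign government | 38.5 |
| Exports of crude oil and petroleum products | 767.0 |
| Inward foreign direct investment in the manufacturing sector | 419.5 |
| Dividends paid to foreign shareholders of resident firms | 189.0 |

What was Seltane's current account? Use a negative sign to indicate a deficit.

Goods: 632.8 - 644.7 - 1290.2 + 767.0 = -535.1
Services: -53.5 - 342.6 = -396.1
Primary income: -167.3 + 299.8 - 189.0 + 207.4 = 150.9
Secondary income: 48.2 + 66.2 - 37.2 + 194.4 = 271.6
Current account = (-535.1) + (-396.1) + 150.9 + 271.6 = -508.7
(Excluded from the current account — financial account: borrowing by resident firms from foreign banks 468.9, sale of domestic government bonds to non-residents 290.8, domestic pension funds' purchases of foreign equities 502.7, inward foreign direct investment in the manufacturing sector 419.5; capital account: sale of embassy land to a foreign government 38.5.)

-508.7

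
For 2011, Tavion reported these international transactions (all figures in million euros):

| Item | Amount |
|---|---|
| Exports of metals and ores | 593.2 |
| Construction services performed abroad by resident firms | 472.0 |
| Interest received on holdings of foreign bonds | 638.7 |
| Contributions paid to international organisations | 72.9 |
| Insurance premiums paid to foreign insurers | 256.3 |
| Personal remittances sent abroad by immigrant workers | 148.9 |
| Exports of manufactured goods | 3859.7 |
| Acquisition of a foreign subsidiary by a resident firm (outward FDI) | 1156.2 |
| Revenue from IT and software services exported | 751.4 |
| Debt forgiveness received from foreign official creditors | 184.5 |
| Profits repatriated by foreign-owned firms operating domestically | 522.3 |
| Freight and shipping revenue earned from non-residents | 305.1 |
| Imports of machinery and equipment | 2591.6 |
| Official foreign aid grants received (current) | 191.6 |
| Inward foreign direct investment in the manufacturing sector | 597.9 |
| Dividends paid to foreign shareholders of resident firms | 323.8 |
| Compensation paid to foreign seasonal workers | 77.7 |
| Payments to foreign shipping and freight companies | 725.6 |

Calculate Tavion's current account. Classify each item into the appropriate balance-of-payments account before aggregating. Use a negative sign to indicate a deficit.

Goods: -2591.6 + 593.2 + 3859.7 = 1861.3
Services: 472.0 - 256.3 + 751.4 + 305.1 - 725.6 = 546.6
Primary income: -77.7 + 638.7 - 522.3 - 323.8 = -285.1
Secondary income: -72.9 - 148.9 + 191.6 = -30.2
Current account = 1861.3 + 546.6 + (-285.1) + (-30.2) = 2092.6
(Excluded from the current account — financial account: acquisition of a foreign subsidiary by a resident firm (outward FDI) 1156.2, inward foreign direct investment in the manufacturing sector 597.9; capital account: debt forgiveness received from foreign official creditors 184.5.)

2092.6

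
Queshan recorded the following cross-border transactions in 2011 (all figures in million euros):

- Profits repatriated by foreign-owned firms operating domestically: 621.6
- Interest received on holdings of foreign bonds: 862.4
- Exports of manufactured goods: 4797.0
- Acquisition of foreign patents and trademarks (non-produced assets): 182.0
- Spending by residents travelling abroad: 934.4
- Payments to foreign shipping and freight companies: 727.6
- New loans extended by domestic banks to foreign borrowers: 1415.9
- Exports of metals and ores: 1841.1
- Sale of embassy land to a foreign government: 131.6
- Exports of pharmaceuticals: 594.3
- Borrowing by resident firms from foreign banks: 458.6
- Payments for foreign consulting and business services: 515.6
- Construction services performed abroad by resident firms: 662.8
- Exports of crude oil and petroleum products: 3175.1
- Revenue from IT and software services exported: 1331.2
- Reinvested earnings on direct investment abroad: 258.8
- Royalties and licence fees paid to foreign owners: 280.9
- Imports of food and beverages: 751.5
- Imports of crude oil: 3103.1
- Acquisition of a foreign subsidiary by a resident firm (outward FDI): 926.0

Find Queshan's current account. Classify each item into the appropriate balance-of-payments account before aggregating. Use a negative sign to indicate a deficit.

Goods: 4797.0 + 1841.1 - 3103.1 + 3175.1 - 751.5 + 594.3 = 6552.9
Services: -934.4 - 515.6 + 1331.2 - 280.9 - 727.6 + 662.8 = -464.5
Primary income: -621.6 + 258.8 + 862.4 = 499.6
Current account = 6552.9 + (-464.5) + 499.6 = 6588.0
(Excluded from the current account — capital account: acquisition of foreign patents and trademarks (non-produced assets) 182.0, sale of embassy land to a foreign government 131.6; financial account: new loans extended by domestic banks to foreign borrowers 1415.9, borrowing by resident firms from foreign banks 458.6, acquisition of a foreign subsidiary by a resident firm (outward FDI) 926.0.)

6588.0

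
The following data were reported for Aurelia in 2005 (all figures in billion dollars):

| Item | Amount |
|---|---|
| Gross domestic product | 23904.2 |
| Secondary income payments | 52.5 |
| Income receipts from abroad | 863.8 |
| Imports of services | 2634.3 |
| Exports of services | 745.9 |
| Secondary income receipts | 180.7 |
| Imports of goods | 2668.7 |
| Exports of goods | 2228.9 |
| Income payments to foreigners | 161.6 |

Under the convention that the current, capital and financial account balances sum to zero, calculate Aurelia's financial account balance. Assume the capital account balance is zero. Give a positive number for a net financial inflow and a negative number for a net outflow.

1497.8

Goods balance = 2228.9 - 2668.7 = -439.8
Services balance = 745.9 - 2634.3 = -1888.4
Trade balance (goods + services) = -439.8 + (-1888.4) = -2328.2
Net primary income = 863.8 - 161.6 = 702.2
Net secondary income = 180.7 - 52.5 = 128.2
Current account = -2328.2 + 702.2 + 128.2 = -1497.8
Financial account = -(-1497.8) = 1497.8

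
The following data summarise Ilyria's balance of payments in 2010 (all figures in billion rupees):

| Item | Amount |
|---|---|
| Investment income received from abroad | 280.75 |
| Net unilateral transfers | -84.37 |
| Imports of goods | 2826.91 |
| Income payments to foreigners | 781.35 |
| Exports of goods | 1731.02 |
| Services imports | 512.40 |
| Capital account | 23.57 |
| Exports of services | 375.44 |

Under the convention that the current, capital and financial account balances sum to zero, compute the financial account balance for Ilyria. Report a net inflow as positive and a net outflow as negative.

1794.25

Goods balance = 1731.02 - 2826.91 = -1095.89
Services balance = 375.44 - 512.40 = -136.96
Trade balance (goods + services) = -1095.89 + (-136.96) = -1232.85
Net primary income = 280.75 - 781.35 = -500.60
Net secondary income = -84.37
Current account = -1232.85 + (-500.60) + (-84.37) = -1817.82
Financial account = -(-1817.82 + 23.57) = 1794.25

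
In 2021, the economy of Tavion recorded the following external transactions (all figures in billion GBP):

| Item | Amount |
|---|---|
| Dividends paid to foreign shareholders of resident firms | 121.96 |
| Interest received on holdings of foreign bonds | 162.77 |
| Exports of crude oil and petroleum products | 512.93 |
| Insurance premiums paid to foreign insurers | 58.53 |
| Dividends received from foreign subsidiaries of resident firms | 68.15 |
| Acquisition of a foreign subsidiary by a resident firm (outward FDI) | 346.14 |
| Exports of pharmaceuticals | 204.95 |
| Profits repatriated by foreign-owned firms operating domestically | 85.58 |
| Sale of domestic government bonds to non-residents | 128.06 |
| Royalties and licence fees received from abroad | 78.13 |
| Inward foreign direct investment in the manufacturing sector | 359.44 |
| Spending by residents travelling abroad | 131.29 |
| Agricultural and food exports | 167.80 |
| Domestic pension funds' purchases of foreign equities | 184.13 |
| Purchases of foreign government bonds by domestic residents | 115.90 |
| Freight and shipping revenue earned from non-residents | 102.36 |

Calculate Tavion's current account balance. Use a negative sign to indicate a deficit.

Goods: 167.80 + 512.93 + 204.95 = 885.68
Services: 78.13 + 102.36 - 131.29 - 58.53 = -9.33
Primary income: -85.58 - 121.96 + 162.77 + 68.15 = 23.38
Current account = 885.68 + (-9.33) + 23.38 = 899.73
(Excluded from the current account — financial account: acquisition of a foreign subsidiary by a resident firm (outward FDI) 346.14, sale of domestic government bonds to non-residents 128.06, inward foreign direct investment in the manufacturing sector 359.44, domestic pension funds' purchases of foreign equities 184.13, purchases of foreign government bonds by domestic residents 115.90.)

899.73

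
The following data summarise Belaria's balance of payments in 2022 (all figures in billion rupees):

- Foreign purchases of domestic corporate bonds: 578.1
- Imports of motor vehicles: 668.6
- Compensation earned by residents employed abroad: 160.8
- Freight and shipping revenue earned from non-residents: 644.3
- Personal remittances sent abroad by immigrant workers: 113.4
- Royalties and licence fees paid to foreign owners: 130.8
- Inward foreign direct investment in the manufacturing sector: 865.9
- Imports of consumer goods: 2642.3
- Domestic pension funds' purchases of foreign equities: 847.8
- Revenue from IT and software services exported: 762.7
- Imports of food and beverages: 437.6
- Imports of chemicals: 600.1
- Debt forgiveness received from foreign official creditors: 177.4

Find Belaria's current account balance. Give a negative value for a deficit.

-3025.0

Goods: -668.6 - 600.1 - 2642.3 - 437.6 = -4348.6
Services: 762.7 - 130.8 + 644.3 = 1276.2
Primary income: 160.8
Secondary income: -113.4
Current account = (-4348.6) + 1276.2 + 160.8 + (-113.4) = -3025.0
(Excluded from the current account — financial account: foreign purchases of domestic corporate bonds 578.1, inward foreign direct investment in the manufacturing sector 865.9, domestic pension funds' purchases of foreign equities 847.8; capital account: debt forgiveness received from foreign official creditors 177.4.)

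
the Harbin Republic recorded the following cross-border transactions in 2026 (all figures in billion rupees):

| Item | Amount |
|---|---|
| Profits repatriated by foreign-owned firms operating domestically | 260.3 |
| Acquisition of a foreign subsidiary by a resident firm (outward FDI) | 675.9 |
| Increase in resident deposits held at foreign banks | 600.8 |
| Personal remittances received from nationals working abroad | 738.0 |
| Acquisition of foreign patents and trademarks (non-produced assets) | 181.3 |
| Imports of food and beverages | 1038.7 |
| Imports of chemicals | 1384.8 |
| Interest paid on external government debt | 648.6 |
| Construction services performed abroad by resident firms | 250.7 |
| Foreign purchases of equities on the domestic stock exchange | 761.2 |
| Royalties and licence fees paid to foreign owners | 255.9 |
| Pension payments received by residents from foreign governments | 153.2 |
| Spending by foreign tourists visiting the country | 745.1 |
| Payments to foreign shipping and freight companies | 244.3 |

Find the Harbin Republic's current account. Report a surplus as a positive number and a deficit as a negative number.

-1945.6

Goods: -1038.7 - 1384.8 = -2423.5
Services: -255.9 - 244.3 + 250.7 + 745.1 = 495.6
Primary income: -260.3 - 648.6 = -908.9
Secondary income: 738.0 + 153.2 = 891.2
Current account = (-2423.5) + 495.6 + (-908.9) + 891.2 = -1945.6
(Excluded from the current account — financial account: acquisition of a foreign subsidiary by a resident firm (outward FDI) 675.9, increase in resident deposits held at foreign banks 600.8, foreign purchases of equities on the domestic stock exchange 761.2; capital account: acquisition of foreign patents and trademarks (non-produced assets) 181.3.)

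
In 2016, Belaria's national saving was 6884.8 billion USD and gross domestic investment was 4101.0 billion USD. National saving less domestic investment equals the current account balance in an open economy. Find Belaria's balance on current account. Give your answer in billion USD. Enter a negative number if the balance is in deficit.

S - I = CA (net lending to the rest of the world).
CA = S - I = 6884.8 - 4101.0 = 2783.8

2783.8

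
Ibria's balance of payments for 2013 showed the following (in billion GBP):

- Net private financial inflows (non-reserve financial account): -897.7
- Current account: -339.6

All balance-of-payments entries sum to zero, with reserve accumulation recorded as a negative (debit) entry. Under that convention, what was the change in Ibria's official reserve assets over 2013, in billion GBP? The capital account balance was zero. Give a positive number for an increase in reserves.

-1237.3

Official reserve transactions balance = -((-339.6) + (-897.7)) = 1237.3
An accumulation of reserves is recorded as a debit (negative entry), so the change in the stock of reserves is the negative of that balance.
Change in official reserves = -(1237.3) = -1237.3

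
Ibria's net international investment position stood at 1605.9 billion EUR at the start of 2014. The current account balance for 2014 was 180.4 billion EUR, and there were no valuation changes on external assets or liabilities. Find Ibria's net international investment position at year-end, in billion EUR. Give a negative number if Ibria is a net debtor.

With no valuation effects, change in NIIP = current account = 180.4
End-of-year NIIP = 1605.9 + 180.4 = 1786.3

1786.3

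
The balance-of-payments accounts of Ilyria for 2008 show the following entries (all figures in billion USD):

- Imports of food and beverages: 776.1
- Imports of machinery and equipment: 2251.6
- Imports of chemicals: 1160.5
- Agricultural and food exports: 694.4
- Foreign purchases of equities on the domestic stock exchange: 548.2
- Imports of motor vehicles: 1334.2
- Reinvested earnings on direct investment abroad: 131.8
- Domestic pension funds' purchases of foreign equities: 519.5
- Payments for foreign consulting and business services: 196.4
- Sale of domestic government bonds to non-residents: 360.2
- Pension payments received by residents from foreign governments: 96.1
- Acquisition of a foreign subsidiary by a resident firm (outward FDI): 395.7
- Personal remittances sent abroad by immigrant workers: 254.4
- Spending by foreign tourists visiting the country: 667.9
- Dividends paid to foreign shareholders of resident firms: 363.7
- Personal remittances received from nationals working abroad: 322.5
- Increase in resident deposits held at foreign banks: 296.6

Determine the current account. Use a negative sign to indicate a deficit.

Goods: -1160.5 - 2251.6 - 1334.2 + 694.4 - 776.1 = -4828.0
Services: -196.4 + 667.9 = 471.5
Primary income: -363.7 + 131.8 = -231.9
Secondary income: 322.5 - 254.4 + 96.1 = 164.2
Current account = (-4828.0) + 471.5 + (-231.9) + 164.2 = -4424.2
(Excluded from the current account — financial account: foreign purchases of equities on the domestic stock exchange 548.2, domestic pension funds' purchases of foreign equities 519.5, sale of domestic government bonds to non-residents 360.2, acquisition of a foreign subsidiary by a resident firm (outward FDI) 395.7, increase in resident deposits held at foreign banks 296.6.)

-4424.2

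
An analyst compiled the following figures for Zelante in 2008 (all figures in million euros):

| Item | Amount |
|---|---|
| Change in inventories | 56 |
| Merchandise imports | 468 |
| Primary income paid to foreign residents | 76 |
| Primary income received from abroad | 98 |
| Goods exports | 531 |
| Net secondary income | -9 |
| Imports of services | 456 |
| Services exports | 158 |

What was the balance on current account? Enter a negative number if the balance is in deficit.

Goods balance = 531 - 468 = 63
Services balance = 158 - 456 = -298
Trade balance (goods + services) = 63 + (-298) = -235
Net primary income = 98 - 76 = 22
Net secondary income = -9
Current account = -235 + 22 + (-9) = -222

-222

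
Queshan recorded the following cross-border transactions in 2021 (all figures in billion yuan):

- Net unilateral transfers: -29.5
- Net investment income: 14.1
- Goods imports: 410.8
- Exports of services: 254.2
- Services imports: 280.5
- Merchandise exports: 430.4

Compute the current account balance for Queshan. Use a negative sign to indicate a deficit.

-22.1

Goods balance = 430.4 - 410.8 = 19.6
Services balance = 254.2 - 280.5 = -26.3
Trade balance (goods + services) = 19.6 + (-26.3) = -6.7
Net primary income = 14.1
Net secondary income = -29.5
Current account = -6.7 + 14.1 + (-29.5) = -22.1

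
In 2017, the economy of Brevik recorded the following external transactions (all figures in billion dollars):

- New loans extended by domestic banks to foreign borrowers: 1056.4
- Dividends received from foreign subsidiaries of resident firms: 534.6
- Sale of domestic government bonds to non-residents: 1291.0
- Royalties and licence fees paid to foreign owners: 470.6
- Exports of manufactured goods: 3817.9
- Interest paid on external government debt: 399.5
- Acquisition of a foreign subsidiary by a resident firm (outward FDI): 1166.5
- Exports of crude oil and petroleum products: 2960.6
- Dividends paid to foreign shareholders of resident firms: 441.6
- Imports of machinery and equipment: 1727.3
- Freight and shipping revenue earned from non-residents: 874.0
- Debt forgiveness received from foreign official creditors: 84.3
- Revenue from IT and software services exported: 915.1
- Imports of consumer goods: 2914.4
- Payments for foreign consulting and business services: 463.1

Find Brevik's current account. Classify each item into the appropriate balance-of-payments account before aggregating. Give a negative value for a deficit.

2685.7

Goods: 2960.6 + 3817.9 - 2914.4 - 1727.3 = 2136.8
Services: 874.0 - 463.1 + 915.1 - 470.6 = 855.4
Primary income: -441.6 + 534.6 - 399.5 = -306.5
Current account = 2136.8 + 855.4 + (-306.5) = 2685.7
(Excluded from the current account — financial account: new loans extended by domestic banks to foreign borrowers 1056.4, sale of domestic government bonds to non-residents 1291.0, acquisition of a foreign subsidiary by a resident firm (outward FDI) 1166.5; capital account: debt forgiveness received from foreign official creditors 84.3.)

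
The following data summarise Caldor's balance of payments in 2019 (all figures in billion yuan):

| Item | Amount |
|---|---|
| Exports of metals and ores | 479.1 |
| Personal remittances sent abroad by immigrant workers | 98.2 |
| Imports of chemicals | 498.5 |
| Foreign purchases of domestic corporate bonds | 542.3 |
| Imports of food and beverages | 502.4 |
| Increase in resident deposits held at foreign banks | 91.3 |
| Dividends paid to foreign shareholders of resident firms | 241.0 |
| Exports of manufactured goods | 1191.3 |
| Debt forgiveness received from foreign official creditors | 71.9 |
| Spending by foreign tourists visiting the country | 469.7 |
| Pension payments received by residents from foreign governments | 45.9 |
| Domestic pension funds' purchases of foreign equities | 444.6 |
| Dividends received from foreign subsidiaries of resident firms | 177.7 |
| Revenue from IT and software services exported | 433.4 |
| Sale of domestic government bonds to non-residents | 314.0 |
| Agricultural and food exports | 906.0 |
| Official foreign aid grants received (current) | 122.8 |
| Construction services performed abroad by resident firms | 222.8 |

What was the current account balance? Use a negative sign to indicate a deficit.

2708.6

Goods: 1191.3 + 479.1 + 906.0 - 498.5 - 502.4 = 1575.5
Services: 433.4 + 469.7 + 222.8 = 1125.9
Primary income: -241.0 + 177.7 = -63.3
Secondary income: 45.9 - 98.2 + 122.8 = 70.5
Current account = 1575.5 + 1125.9 + (-63.3) + 70.5 = 2708.6
(Excluded from the current account — financial account: foreign purchases of domestic corporate bonds 542.3, increase in resident deposits held at foreign banks 91.3, domestic pension funds' purchases of foreign equities 444.6, sale of domestic government bonds to non-residents 314.0; capital account: debt forgiveness received from foreign official creditors 71.9.)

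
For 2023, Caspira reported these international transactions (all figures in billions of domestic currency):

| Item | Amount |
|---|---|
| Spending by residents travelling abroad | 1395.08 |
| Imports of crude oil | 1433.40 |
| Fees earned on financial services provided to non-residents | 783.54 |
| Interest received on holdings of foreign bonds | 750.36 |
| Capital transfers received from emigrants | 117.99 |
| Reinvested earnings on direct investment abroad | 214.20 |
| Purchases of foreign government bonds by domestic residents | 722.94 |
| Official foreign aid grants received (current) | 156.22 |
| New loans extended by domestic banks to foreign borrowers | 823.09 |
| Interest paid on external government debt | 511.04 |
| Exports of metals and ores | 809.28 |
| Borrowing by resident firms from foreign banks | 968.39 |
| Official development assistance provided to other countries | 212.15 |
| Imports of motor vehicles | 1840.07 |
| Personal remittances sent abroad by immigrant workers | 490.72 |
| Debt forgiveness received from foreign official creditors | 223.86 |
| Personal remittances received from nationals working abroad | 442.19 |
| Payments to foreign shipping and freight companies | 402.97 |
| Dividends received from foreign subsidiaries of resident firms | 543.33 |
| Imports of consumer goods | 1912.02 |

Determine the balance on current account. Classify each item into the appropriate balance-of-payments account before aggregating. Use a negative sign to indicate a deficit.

Goods: -1912.02 - 1433.40 + 809.28 - 1840.07 = -4376.21
Services: -402.97 - 1395.08 + 783.54 = -1014.51
Primary income: 214.20 + 543.33 + 750.36 - 511.04 = 996.85
Secondary income: 442.19 + 156.22 - 490.72 - 212.15 = -104.46
Current account = (-4376.21) + (-1014.51) + 996.85 + (-104.46) = -4498.33
(Excluded from the current account — capital account: capital transfers received from emigrants 117.99, debt forgiveness received from foreign official creditors 223.86; financial account: purchases of foreign government bonds by domestic residents 722.94, new loans extended by domestic banks to foreign borrowers 823.09, borrowing by resident firms from foreign banks 968.39.)

-4498.33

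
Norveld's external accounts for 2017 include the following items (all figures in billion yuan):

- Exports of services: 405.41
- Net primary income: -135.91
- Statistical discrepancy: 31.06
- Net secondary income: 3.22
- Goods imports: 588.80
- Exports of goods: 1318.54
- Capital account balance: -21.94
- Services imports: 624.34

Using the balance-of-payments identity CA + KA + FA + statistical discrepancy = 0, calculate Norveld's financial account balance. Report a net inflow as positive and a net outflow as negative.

Goods balance = 1318.54 - 588.80 = 729.74
Services balance = 405.41 - 624.34 = -218.93
Trade balance (goods + services) = 729.74 + (-218.93) = 510.81
Net primary income = -135.91
Net secondary income = 3.22
Current account = 510.81 + (-135.91) + 3.22 = 378.12
Financial account = -(378.12 + (-21.94) + 31.06) = -387.24

-387.24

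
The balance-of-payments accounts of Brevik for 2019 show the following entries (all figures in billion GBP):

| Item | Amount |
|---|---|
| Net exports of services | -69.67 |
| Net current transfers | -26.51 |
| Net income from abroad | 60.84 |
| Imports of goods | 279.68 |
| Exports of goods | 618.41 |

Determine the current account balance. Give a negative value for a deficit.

Goods balance = 618.41 - 279.68 = 338.73
Services balance = -69.67
Trade balance (goods + services) = 338.73 + (-69.67) = 269.06
Net primary income = 60.84
Net secondary income = -26.51
Current account = 269.06 + 60.84 + (-26.51) = 303.39

303.39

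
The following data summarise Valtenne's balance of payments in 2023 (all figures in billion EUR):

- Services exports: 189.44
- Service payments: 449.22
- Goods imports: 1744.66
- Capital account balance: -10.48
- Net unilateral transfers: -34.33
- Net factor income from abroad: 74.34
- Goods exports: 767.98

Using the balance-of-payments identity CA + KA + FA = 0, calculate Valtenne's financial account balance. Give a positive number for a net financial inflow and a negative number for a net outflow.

1206.93

Goods balance = 767.98 - 1744.66 = -976.68
Services balance = 189.44 - 449.22 = -259.78
Trade balance (goods + services) = -976.68 + (-259.78) = -1236.46
Net primary income = 74.34
Net secondary income = -34.33
Current account = -1236.46 + 74.34 + (-34.33) = -1196.45
Financial account = -(-1196.45 + (-10.48)) = 1206.93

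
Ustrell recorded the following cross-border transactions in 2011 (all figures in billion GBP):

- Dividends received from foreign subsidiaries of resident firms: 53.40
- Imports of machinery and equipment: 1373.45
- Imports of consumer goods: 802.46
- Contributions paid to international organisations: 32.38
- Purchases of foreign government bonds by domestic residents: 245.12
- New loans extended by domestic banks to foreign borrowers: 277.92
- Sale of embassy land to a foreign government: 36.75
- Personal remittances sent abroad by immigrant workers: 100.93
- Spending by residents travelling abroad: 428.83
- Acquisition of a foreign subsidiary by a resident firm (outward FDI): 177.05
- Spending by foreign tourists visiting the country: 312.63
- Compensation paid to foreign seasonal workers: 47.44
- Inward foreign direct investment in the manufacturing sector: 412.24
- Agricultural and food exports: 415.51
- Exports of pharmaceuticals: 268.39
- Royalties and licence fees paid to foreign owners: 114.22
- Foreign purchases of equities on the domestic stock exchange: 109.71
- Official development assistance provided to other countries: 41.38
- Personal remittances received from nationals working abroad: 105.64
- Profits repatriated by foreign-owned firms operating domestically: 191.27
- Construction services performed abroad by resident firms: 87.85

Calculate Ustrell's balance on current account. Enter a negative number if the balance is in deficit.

Goods: -1373.45 + 415.51 + 268.39 - 802.46 = -1492.01
Services: 87.85 + 312.63 - 428.83 - 114.22 = -142.57
Primary income: -191.27 - 47.44 + 53.40 = -185.31
Secondary income: -41.38 + 105.64 - 100.93 - 32.38 = -69.05
Current account = (-1492.01) + (-142.57) + (-185.31) + (-69.05) = -1888.94
(Excluded from the current account — financial account: purchases of foreign government bonds by domestic residents 245.12, new loans extended by domestic banks to foreign borrowers 277.92, acquisition of a foreign subsidiary by a resident firm (outward FDI) 177.05, inward foreign direct investment in the manufacturing sector 412.24, foreign purchases of equities on the domestic stock exchange 109.71; capital account: sale of embassy land to a foreign government 36.75.)

-1888.94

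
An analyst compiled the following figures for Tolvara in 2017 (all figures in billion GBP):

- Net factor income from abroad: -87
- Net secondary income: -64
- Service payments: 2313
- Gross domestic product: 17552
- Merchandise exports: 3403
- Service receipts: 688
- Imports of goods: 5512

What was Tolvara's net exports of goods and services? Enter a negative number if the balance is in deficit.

Goods balance = 3403 - 5512 = -2109
Services balance = 688 - 2313 = -1625
Trade balance (goods + services) = -2109 + (-1625) = -3734

-3734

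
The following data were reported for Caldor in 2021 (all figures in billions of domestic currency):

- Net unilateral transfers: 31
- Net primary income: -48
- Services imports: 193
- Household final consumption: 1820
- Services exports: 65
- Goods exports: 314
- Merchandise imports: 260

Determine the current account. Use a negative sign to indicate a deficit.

-91

Goods balance = 314 - 260 = 54
Services balance = 65 - 193 = -128
Trade balance (goods + services) = 54 + (-128) = -74
Net primary income = -48
Net secondary income = 31
Current account = -74 + (-48) + 31 = -91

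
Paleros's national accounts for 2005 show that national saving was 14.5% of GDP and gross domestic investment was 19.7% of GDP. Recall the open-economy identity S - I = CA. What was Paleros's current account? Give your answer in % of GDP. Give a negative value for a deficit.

S - I = CA (net lending to the rest of the world).
CA = S - I = 14.5 - 19.7 = -5.2

-5.2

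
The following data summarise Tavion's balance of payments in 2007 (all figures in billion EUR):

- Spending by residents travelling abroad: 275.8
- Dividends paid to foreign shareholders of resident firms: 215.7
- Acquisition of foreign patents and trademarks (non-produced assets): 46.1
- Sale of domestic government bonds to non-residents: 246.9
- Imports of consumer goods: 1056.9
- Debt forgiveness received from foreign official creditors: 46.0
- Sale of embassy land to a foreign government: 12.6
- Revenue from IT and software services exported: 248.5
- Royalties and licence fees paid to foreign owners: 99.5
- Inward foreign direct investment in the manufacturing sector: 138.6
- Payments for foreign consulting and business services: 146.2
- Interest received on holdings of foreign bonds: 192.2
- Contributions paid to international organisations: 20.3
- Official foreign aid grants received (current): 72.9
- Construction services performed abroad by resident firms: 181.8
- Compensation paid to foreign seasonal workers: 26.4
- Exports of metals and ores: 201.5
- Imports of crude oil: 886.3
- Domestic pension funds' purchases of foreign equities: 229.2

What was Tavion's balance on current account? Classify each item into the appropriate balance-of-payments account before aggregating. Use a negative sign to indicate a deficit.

Goods: 201.5 - 1056.9 - 886.3 = -1741.7
Services: -99.5 - 146.2 + 248.5 - 275.8 + 181.8 = -91.2
Primary income: 192.2 - 26.4 - 215.7 = -49.9
Secondary income: -20.3 + 72.9 = 52.6
Current account = (-1741.7) + (-91.2) + (-49.9) + 52.6 = -1830.2
(Excluded from the current account — capital account: acquisition of foreign patents and trademarks (non-produced assets) 46.1, debt forgiveness received from foreign official creditors 46.0, sale of embassy land to a foreign government 12.6; financial account: sale of domestic government bonds to non-residents 246.9, inward foreign direct investment in the manufacturing sector 138.6, domestic pension funds' purchases of foreign equities 229.2.)

-1830.2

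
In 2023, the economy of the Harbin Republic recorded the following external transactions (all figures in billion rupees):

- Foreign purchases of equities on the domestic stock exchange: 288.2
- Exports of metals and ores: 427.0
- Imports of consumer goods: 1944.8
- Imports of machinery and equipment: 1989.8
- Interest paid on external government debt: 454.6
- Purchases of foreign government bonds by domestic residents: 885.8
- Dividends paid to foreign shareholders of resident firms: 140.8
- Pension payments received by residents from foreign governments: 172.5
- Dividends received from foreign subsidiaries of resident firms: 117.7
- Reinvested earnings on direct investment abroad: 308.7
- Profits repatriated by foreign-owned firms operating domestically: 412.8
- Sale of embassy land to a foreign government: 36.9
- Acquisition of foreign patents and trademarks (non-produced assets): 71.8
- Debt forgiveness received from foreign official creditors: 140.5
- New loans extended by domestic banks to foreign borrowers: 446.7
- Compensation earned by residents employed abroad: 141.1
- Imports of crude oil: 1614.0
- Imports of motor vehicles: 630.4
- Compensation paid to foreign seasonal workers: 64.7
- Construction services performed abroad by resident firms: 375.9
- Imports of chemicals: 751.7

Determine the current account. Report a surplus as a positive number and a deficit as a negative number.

Goods: 427.0 - 1944.8 - 1989.8 - 751.7 - 630.4 - 1614.0 = -6503.7
Services: 375.9
Primary income: 308.7 + 141.1 - 454.6 + 117.7 - 412.8 - 64.7 - 140.8 = -505.4
Secondary income: 172.5
Current account = (-6503.7) + 375.9 + (-505.4) + 172.5 = -6460.7
(Excluded from the current account — financial account: foreign purchases of equities on the domestic stock exchange 288.2, purchases of foreign government bonds by domestic residents 885.8, new loans extended by domestic banks to foreign borrowers 446.7; capital account: sale of embassy land to a foreign government 36.9, acquisition of foreign patents and trademarks (non-produced assets) 71.8, debt forgiveness received from foreign official creditors 140.5.)

-6460.7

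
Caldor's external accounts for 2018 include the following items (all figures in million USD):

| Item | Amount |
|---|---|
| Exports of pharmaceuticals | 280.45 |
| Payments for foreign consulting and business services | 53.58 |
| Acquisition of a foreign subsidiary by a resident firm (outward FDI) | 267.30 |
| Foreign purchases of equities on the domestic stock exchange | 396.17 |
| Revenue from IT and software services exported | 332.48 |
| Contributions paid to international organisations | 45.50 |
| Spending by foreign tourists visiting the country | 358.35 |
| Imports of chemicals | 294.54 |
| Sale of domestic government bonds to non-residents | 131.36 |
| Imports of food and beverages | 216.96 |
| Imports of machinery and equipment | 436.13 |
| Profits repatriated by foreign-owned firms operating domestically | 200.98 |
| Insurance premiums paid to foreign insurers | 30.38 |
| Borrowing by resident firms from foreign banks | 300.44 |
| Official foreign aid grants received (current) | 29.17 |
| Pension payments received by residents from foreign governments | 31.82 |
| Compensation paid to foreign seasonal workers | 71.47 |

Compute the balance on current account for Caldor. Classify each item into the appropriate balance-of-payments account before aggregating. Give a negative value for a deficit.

-317.27

Goods: 280.45 - 216.96 - 436.13 - 294.54 = -667.18
Services: -53.58 - 30.38 + 332.48 + 358.35 = 606.87
Primary income: -71.47 - 200.98 = -272.45
Secondary income: 29.17 - 45.50 + 31.82 = 15.49
Current account = (-667.18) + 606.87 + (-272.45) + 15.49 = -317.27
(Excluded from the current account — financial account: acquisition of a foreign subsidiary by a resident firm (outward FDI) 267.30, foreign purchases of equities on the domestic stock exchange 396.17, sale of domestic government bonds to non-residents 131.36, borrowing by resident firms from foreign banks 300.44.)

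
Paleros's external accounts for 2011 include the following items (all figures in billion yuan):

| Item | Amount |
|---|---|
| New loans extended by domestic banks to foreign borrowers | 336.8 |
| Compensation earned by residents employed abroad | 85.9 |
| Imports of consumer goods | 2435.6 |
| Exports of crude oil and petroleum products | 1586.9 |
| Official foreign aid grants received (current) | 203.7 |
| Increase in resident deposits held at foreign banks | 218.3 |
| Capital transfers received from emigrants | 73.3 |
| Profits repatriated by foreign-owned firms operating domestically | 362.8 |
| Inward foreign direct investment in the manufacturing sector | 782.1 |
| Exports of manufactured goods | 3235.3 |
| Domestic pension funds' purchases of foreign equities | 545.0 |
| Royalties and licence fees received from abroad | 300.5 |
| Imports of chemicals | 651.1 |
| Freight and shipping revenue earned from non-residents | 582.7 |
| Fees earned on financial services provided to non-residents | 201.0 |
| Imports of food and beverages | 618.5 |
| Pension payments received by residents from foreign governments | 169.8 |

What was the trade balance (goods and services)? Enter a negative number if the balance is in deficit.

2201.2

Goods: -651.1 - 618.5 + 1586.9 - 2435.6 + 3235.3 = 1117.0
Services: 582.7 + 201.0 + 300.5 = 1084.2
Trade balance = 1117.0 + 1084.2 = 2201.2
(Excluded from the trade balance — financial account: new loans extended by domestic banks to foreign borrowers 336.8, increase in resident deposits held at foreign banks 218.3, inward foreign direct investment in the manufacturing sector 782.1, domestic pension funds' purchases of foreign equities 545.0; primary income: compensation earned by residents employed abroad 85.9, profits repatriated by foreign-owned firms operating domestically 362.8; secondary income: official foreign aid grants received (current) 203.7, pension payments received by residents from foreign governments 169.8; capital account: capital transfers received from emigrants 73.3.)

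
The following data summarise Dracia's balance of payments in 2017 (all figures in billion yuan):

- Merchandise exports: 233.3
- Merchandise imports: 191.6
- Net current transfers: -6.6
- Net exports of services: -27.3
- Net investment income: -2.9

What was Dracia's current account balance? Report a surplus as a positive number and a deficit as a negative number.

Goods balance = 233.3 - 191.6 = 41.7
Services balance = -27.3
Trade balance (goods + services) = 41.7 + (-27.3) = 14.4
Net primary income = -2.9
Net secondary income = -6.6
Current account = 14.4 + (-2.9) + (-6.6) = 4.9

4.9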